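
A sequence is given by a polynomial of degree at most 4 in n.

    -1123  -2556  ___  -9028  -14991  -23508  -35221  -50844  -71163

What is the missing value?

-5049

Using the last 6 terms:
First differences: -5963, -8517, -11713, -15623, -20319
Second differences: -2554, -3196, -3910, -4696
Third differences: -642, -714, -786
Fourth differences: -72, -72
Constant fourth difference = -72.
Extend backward: -642 + 72 = -570;  -2554 + 570 = -1984;  -5963 + 1984 = -3979;  -9028 + 3979 = -5049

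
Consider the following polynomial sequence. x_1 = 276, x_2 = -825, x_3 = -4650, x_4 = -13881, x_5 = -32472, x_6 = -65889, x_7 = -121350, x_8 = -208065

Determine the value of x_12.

-1134825

D1: -1101, -3825, -9231, -18591, -33417, -55461, -86715
D2: -2724, -5406, -9360, -14826, -22044, -31254
D3: -2682, -3954, -5466, -7218, -9210
D4: -1272, -1512, -1752, -1992
D5: -240, -240, -240
Constant fifth difference = -240, so extend:
-1992 − 240 = -2232;  -9210 − 2232 = -11442;  -31254 − 11442 = -42696;  -86715 − 42696 = -129411;  -208065 − 129411 = -337476
-2232 − 240 = -2472;  -11442 − 2472 = -13914;  -42696 − 13914 = -56610;  -129411 − 56610 = -186021;  -337476 − 186021 = -523497
-2472 − 240 = -2712;  -13914 − 2712 = -16626;  -56610 − 16626 = -73236;  -186021 − 73236 = -259257;  -523497 − 259257 = -782754
-2712 − 240 = -2952;  -16626 − 2952 = -19578;  -73236 − 19578 = -92814;  -259257 − 92814 = -352071;  -782754 − 352071 = -1134825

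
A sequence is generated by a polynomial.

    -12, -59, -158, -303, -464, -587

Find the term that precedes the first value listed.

1

D1: -47  -99  -145  -161  -123
D2: -52  -46  -16  38
D3: 6  30  54
D4: 24  24
The fourth differences are constant at 24.
Work back: 6 − 24 = -18;  -52 + 18 = -34;  -47 + 34 = -13;  -12 + 13 = 1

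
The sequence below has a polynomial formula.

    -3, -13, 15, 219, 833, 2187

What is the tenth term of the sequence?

24963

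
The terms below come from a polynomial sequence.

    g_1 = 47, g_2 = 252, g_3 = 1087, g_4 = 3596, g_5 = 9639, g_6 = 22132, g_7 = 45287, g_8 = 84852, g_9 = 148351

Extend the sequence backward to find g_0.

D1: 205  835  2509  6043  12493  23155  39565  63499
D2: 630  1674  3534  6450  10662  16410  23934
D3: 1044  1860  2916  4212  5748  7524
D4: 816  1056  1296  1536  1776
D5: 240  240  240  240
The fifth differences are constant at 240.
Work back: 816 − 240 = 576;  1044 − 576 = 468;  630 − 468 = 162;  205 − 162 = 43;  47 − 43 = 4

4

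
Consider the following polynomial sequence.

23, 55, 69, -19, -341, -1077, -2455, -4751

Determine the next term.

D1: 32, 14, -88, -322, -736, -1378, -2296
D2: -18, -102, -234, -414, -642, -918
D3: -84, -132, -180, -228, -276
D4: -48, -48, -48, -48
The fourth differences are constant (-48).
-276 − 48 = -324;  -918 − 324 = -1242;  -2296 − 1242 = -3538;  -4751 − 3538 = -8289

-8289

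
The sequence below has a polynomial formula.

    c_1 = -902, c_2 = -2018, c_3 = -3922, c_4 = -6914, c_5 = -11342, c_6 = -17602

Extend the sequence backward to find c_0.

-1116  -1904  -2992  -4428  -6260
-788  -1088  -1436  -1832
-300  -348  -396
-48  -48
The fourth differences are constant at -48.
Work back: -300 + 48 = -252;  -788 + 252 = -536;  -1116 + 536 = -580;  -902 + 580 = -322

-322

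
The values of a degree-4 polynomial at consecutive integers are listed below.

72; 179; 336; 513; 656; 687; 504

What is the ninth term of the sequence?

-1032

D1: 107 , 157 , 177 , 143 , 31 , -183
D2: 50 , 20 , -34 , -112 , -214
D3: -30 , -54 , -78 , -102
D4: -24 , -24 , -24
Fourth differences constant at -24.
-102 − 24 = -126;  -214 − 126 = -340;  -183 − 340 = -523;  504 − 523 = -19
-126 − 24 = -150;  -340 − 150 = -490;  -523 − 490 = -1013;  -19 − 1013 = -1032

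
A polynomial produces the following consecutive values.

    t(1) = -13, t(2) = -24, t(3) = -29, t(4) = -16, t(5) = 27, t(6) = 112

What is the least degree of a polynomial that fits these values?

3

Δ: -11, -5, 13, 43, 85
Δ²: 6, 18, 30, 42
Δ³: 12, 12, 12
The third differences are constant, so the polynomial has degree 3.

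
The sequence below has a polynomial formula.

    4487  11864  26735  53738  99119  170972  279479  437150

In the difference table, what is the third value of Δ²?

18378

Δ: 7377, 14871, 27003, 45381, 71853, 108507, 157671
Δ²: 7494, 12132, 18378, 26472, 36654, 49164
Δ³: 4638, 6246, 8094, 10182, 12510
Δ⁴: 1608, 1848, 2088, 2328
Δ⁵: 240, 240, 240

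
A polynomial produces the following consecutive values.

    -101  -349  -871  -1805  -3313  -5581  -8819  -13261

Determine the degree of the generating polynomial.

4

Δ: -248, -522, -934, -1508, -2268, -3238, -4442
Δ²: -274, -412, -574, -760, -970, -1204
Δ³: -138, -162, -186, -210, -234
Δ⁴: -24, -24, -24, -24
The fourth differences are constant, so the polynomial has degree 4.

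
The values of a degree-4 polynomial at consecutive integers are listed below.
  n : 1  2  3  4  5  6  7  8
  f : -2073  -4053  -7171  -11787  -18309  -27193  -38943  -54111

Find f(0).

-919

First differences: -1980  -3118  -4616  -6522  -8884  -11750  -15168
Second differences: -1138  -1498  -1906  -2362  -2866  -3418
Third differences: -360  -408  -456  -504  -552
Fourth differences: -48  -48  -48  -48
The fourth differences are constant at -48.
Work back: -360 + 48 = -312;  -1138 + 312 = -826;  -1980 + 826 = -1154;  -2073 + 1154 = -919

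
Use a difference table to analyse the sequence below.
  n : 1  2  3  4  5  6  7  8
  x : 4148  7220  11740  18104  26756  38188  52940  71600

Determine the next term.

Δ: 3072  4520  6364  8652  11432  14752  18660
Δ²: 1448  1844  2288  2780  3320  3908
Δ³: 396  444  492  540  588
Δ⁴: 48  48  48  48
Fourth differences constant at 48.
588 + 48 = 636;  3908 + 636 = 4544;  18660 + 4544 = 23204;  71600 + 23204 = 94804

94804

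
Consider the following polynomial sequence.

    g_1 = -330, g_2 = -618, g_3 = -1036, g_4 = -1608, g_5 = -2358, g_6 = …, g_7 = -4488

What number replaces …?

Using the first 5 terms:
Δ: -288  -418  -572  -750
Δ²: -130  -154  -178
Δ³: -24  -24
Constant third difference = -24.
Extend forward: -178 − 24 = -202;  -750 − 202 = -952;  -2358 − 952 = -3310

-3310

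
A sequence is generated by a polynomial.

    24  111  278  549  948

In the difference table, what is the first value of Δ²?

80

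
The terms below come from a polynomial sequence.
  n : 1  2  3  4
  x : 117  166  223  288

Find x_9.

First differences: 49, 57, 65
Second differences: 8, 8
Second differences constant at 8.
65 + 8 = 73;  288 + 73 = 361
73 + 8 = 81;  361 + 81 = 442
81 + 8 = 89;  442 + 89 = 531
89 + 8 = 97;  531 + 97 = 628
97 + 8 = 105;  628 + 105 = 733

733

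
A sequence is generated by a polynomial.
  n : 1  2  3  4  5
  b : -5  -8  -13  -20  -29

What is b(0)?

D1: -3  -5  -7  -9
D2: -2  -2  -2
The second differences are constant at -2.
Work back: -3 + 2 = -1;  -5 + 1 = -4

-4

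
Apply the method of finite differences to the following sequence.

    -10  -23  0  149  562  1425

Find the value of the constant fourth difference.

First differences: -13, 23, 149, 413, 863
Second differences: 36, 126, 264, 450
Third differences: 90, 138, 186
Fourth differences: 48, 48

48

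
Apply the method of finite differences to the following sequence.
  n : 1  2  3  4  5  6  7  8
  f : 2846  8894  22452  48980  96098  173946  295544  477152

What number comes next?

738630

D1: 6048 , 13558 , 26528 , 47118 , 77848 , 121598 , 181608
D2: 7510 , 12970 , 20590 , 30730 , 43750 , 60010
D3: 5460 , 7620 , 10140 , 13020 , 16260
D4: 2160 , 2520 , 2880 , 3240
D5: 360 , 360 , 360
Fifth differences constant at 360.
3240 + 360 = 3600;  16260 + 3600 = 19860;  60010 + 19860 = 79870;  181608 + 79870 = 261478;  477152 + 261478 = 738630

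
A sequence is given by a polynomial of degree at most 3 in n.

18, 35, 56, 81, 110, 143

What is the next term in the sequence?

180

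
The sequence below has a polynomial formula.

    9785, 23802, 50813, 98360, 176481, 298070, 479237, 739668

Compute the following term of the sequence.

1102985

14017 , 27011 , 47547 , 78121 , 121589 , 181167 , 260431
12994 , 20536 , 30574 , 43468 , 59578 , 79264
7542 , 10038 , 12894 , 16110 , 19686
2496 , 2856 , 3216 , 3576
360 , 360 , 360
Fifth differences constant at 360.
3576 + 360 = 3936;  19686 + 3936 = 23622;  79264 + 23622 = 102886;  260431 + 102886 = 363317;  739668 + 363317 = 1102985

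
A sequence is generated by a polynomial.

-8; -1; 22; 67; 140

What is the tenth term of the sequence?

7, 23, 45, 73
16, 22, 28
6, 6
Third differences constant at 6.
28 + 6 = 34;  73 + 34 = 107;  140 + 107 = 247
34 + 6 = 40;  107 + 40 = 147;  247 + 147 = 394
40 + 6 = 46;  147 + 46 = 193;  394 + 193 = 587
46 + 6 = 52;  193 + 52 = 245;  587 + 245 = 832
52 + 6 = 58;  245 + 58 = 303;  832 + 303 = 1135

1135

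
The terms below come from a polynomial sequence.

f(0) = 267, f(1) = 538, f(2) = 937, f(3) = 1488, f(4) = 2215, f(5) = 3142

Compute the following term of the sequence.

Δ: 271  399  551  727  927
Δ²: 128  152  176  200
Δ³: 24  24  24
Third differences constant at 24.
200 + 24 = 224;  927 + 224 = 1151;  3142 + 1151 = 4293

4293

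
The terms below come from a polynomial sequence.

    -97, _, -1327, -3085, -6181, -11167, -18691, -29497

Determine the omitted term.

Using the last 6 terms:
D1: -1758, -3096, -4986, -7524, -10806
D2: -1338, -1890, -2538, -3282
D3: -552, -648, -744
D4: -96, -96
Constant fourth difference = -96.
Extend backward: -552 + 96 = -456;  -1338 + 456 = -882;  -1758 + 882 = -876;  -1327 + 876 = -451

-451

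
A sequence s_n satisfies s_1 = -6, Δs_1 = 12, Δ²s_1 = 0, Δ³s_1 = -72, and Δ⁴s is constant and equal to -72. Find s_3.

18

Build the table forward from the leading diagonal:
Δ⁴: -72, -72, -72
Δ³: -72, -144, -216
Δ²: 0, -72, -216
Δ: 12, 12, -60
s: -6, 6, 18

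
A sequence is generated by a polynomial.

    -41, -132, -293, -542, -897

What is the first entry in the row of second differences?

-70

D1: -91, -161, -249, -355
D2: -70, -88, -106
D3: -18, -18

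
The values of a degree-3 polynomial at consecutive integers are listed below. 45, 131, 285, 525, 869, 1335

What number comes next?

1941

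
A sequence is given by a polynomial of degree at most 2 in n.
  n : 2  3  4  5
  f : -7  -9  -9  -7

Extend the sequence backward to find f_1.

Δ: -2, 0, 2
Δ²: 2, 2
The second differences are constant at 2.
Work back: -2 − 2 = -4;  -7 + 4 = -3

-3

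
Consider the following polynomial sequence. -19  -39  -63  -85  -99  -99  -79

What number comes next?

First differences: -20 , -24 , -22 , -14 , 0 , 20
Second differences: -4 , 2 , 8 , 14 , 20
Third differences: 6 , 6 , 6 , 6
The third differences are constant (6).
20 + 6 = 26;  20 + 26 = 46;  -79 + 46 = -33

-33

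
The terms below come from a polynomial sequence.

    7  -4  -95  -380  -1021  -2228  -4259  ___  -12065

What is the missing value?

-7420

Using the first 7 terms:
-11  -91  -285  -641  -1207  -2031
-80  -194  -356  -566  -824
-114  -162  -210  -258
-48  -48  -48
Constant fourth difference = -48.
Extend forward: -258 − 48 = -306;  -824 − 306 = -1130;  -2031 − 1130 = -3161;  -4259 − 3161 = -7420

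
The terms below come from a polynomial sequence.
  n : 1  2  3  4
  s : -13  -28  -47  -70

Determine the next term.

D1: -15  -19  -23
D2: -4  -4
The second differences are constant (-4).
-23 − 4 = -27;  -70 − 27 = -97

-97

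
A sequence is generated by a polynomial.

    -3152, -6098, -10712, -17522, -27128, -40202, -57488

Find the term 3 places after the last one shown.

-143138

Δ: -2946 , -4614 , -6810 , -9606 , -13074 , -17286
Δ²: -1668 , -2196 , -2796 , -3468 , -4212
Δ³: -528 , -600 , -672 , -744
Δ⁴: -72 , -72 , -72
Fourth differences constant at -72.
-744 − 72 = -816;  -4212 − 816 = -5028;  -17286 − 5028 = -22314;  -57488 − 22314 = -79802
-816 − 72 = -888;  -5028 − 888 = -5916;  -22314 − 5916 = -28230;  -79802 − 28230 = -108032
-888 − 72 = -960;  -5916 − 960 = -6876;  -28230 − 6876 = -35106;  -108032 − 35106 = -143138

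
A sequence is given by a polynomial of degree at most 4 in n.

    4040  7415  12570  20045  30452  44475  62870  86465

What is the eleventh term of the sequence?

197810

Δ: 3375, 5155, 7475, 10407, 14023, 18395, 23595
Δ²: 1780, 2320, 2932, 3616, 4372, 5200
Δ³: 540, 612, 684, 756, 828
Δ⁴: 72, 72, 72, 72
Constant fourth difference = 72, so extend:
828 + 72 = 900;  5200 + 900 = 6100;  23595 + 6100 = 29695;  86465 + 29695 = 116160
900 + 72 = 972;  6100 + 972 = 7072;  29695 + 7072 = 36767;  116160 + 36767 = 152927
972 + 72 = 1044;  7072 + 1044 = 8116;  36767 + 8116 = 44883;  152927 + 44883 = 197810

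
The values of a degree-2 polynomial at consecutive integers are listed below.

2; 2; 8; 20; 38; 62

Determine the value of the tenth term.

0, 6, 12, 18, 24
6, 6, 6, 6
Constant second difference = 6, so extend:
24 + 6 = 30;  62 + 30 = 92
30 + 6 = 36;  92 + 36 = 128
36 + 6 = 42;  128 + 42 = 170
42 + 6 = 48;  170 + 48 = 218

218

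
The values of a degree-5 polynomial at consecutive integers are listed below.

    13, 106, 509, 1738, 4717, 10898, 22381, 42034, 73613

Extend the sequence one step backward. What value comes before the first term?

2

First differences: 93  403  1229  2979  6181  11483  19653  31579
Second differences: 310  826  1750  3202  5302  8170  11926
Third differences: 516  924  1452  2100  2868  3756
Fourth differences: 408  528  648  768  888
Fifth differences: 120  120  120  120
The fifth differences are constant at 120.
Work back: 408 − 120 = 288;  516 − 288 = 228;  310 − 228 = 82;  93 − 82 = 11;  13 − 11 = 2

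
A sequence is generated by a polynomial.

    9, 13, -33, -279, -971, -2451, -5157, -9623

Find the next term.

D1: 4, -46, -246, -692, -1480, -2706, -4466
D2: -50, -200, -446, -788, -1226, -1760
D3: -150, -246, -342, -438, -534
D4: -96, -96, -96, -96
Constant fourth difference = -96, so extend:
-534 − 96 = -630;  -1760 − 630 = -2390;  -4466 − 2390 = -6856;  -9623 − 6856 = -16479

-16479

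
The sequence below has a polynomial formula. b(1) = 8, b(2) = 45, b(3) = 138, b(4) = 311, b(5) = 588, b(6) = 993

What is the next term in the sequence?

1550

First differences: 37, 93, 173, 277, 405
Second differences: 56, 80, 104, 128
Third differences: 24, 24, 24
The third differences are constant (24).
128 + 24 = 152;  405 + 152 = 557;  993 + 557 = 1550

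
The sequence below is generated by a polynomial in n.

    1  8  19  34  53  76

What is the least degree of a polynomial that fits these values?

2

D1: 7, 11, 15, 19, 23
D2: 4, 4, 4, 4
The second differences are constant, so the polynomial has degree 2.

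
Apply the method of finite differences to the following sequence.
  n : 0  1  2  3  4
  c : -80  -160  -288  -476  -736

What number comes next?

Δ: -80, -128, -188, -260
Δ²: -48, -60, -72
Δ³: -12, -12
Third differences constant at -12.
-72 − 12 = -84;  -260 − 84 = -344;  -736 − 344 = -1080

-1080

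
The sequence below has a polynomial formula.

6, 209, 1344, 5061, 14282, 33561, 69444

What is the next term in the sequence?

203, 1135, 3717, 9221, 19279, 35883
932, 2582, 5504, 10058, 16604
1650, 2922, 4554, 6546
1272, 1632, 1992
360, 360
Fifth differences constant at 360.
1992 + 360 = 2352;  6546 + 2352 = 8898;  16604 + 8898 = 25502;  35883 + 25502 = 61385;  69444 + 61385 = 130829

130829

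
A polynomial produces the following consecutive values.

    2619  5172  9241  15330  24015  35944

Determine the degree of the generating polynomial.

First differences: 2553, 4069, 6089, 8685, 11929
Second differences: 1516, 2020, 2596, 3244
Third differences: 504, 576, 648
Fourth differences: 72, 72
The fourth differences are constant, so the polynomial has degree 4.

4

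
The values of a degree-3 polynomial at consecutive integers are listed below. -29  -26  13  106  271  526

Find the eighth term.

1378

Δ: 3, 39, 93, 165, 255
Δ²: 36, 54, 72, 90
Δ³: 18, 18, 18
The third differences are constant (18).
90 + 18 = 108;  255 + 108 = 363;  526 + 363 = 889
108 + 18 = 126;  363 + 126 = 489;  889 + 489 = 1378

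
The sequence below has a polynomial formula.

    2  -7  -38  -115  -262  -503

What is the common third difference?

-24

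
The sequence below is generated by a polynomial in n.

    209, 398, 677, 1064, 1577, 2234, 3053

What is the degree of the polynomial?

Δ: 189, 279, 387, 513, 657, 819
Δ²: 90, 108, 126, 144, 162
Δ³: 18, 18, 18, 18
The third differences are constant, so the polynomial has degree 3.

3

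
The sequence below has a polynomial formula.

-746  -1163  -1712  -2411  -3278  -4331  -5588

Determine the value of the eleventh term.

-13016

D1: -417, -549, -699, -867, -1053, -1257
D2: -132, -150, -168, -186, -204
D3: -18, -18, -18, -18
Third differences constant at -18.
-204 − 18 = -222;  -1257 − 222 = -1479;  -5588 − 1479 = -7067
-222 − 18 = -240;  -1479 − 240 = -1719;  -7067 − 1719 = -8786
-240 − 18 = -258;  -1719 − 258 = -1977;  -8786 − 1977 = -10763
-258 − 18 = -276;  -1977 − 276 = -2253;  -10763 − 2253 = -13016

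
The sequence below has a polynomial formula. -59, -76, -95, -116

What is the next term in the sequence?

-139

Δ: -17, -19, -21
Δ²: -2, -2
Constant second difference = -2, so extend:
-21 − 2 = -23;  -116 − 23 = -139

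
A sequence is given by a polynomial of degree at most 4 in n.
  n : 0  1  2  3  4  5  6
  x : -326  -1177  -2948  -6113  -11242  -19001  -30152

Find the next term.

-851  -1771  -3165  -5129  -7759  -11151
-920  -1394  -1964  -2630  -3392
-474  -570  -666  -762
-96  -96  -96
The fourth differences are constant (-96).
-762 − 96 = -858;  -3392 − 858 = -4250;  -11151 − 4250 = -15401;  -30152 − 15401 = -45553

-45553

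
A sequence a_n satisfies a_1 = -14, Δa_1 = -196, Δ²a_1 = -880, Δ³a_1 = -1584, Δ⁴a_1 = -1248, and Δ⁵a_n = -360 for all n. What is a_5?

-13662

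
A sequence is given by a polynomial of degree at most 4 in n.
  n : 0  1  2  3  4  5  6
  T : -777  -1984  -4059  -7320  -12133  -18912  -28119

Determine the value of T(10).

-100147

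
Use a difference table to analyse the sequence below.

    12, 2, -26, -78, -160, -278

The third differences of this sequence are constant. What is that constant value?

D1: -10, -28, -52, -82, -118
D2: -18, -24, -30, -36
D3: -6, -6, -6

-6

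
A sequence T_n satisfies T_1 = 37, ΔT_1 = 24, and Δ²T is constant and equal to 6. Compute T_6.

217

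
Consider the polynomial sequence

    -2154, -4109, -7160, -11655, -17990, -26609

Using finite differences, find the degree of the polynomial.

-1955, -3051, -4495, -6335, -8619
-1096, -1444, -1840, -2284
-348, -396, -444
-48, -48
The fourth differences are constant, so the polynomial has degree 4.

4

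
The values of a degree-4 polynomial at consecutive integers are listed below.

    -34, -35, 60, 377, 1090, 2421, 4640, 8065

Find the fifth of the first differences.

1331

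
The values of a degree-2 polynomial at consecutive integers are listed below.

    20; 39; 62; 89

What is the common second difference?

4

First differences: 19, 23, 27
Second differences: 4, 4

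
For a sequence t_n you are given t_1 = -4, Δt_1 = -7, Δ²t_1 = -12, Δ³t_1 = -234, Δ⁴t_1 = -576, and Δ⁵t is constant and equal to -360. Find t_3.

Build the table forward from the leading diagonal:
D5: -360, -360, -360
D4: -576, -936, -1296
D3: -234, -810, -1746
D2: -12, -246, -1056
D1: -7, -19, -265
t: -4, -11, -30

-30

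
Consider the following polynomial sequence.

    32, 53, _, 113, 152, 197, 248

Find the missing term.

Using the last 4 terms:
Δ: 39  45  51
Δ²: 6  6
Constant second difference = 6.
Extend backward: 39 − 6 = 33;  113 − 33 = 80

80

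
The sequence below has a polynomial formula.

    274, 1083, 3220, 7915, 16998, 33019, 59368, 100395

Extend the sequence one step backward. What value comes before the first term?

Δ: 809, 2137, 4695, 9083, 16021, 26349, 41027
Δ²: 1328, 2558, 4388, 6938, 10328, 14678
Δ³: 1230, 1830, 2550, 3390, 4350
Δ⁴: 600, 720, 840, 960
Δ⁵: 120, 120, 120
The fifth differences are constant at 120.
Work back: 600 − 120 = 480;  1230 − 480 = 750;  1328 − 750 = 578;  809 − 578 = 231;  274 − 231 = 43

43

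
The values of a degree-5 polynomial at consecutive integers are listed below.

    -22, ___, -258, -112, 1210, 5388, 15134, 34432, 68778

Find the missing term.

-116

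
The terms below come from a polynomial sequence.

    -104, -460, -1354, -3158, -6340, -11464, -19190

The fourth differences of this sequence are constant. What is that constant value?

D1: -356, -894, -1804, -3182, -5124, -7726
D2: -538, -910, -1378, -1942, -2602
D3: -372, -468, -564, -660
D4: -96, -96, -96

-96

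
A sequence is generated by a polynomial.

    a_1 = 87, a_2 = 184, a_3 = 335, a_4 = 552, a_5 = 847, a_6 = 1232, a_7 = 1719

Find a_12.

Δ: 97 , 151 , 217 , 295 , 385 , 487
Δ²: 54 , 66 , 78 , 90 , 102
Δ³: 12 , 12 , 12 , 12
The third differences are constant (12).
102 + 12 = 114;  487 + 114 = 601;  1719 + 601 = 2320
114 + 12 = 126;  601 + 126 = 727;  2320 + 727 = 3047
126 + 12 = 138;  727 + 138 = 865;  3047 + 865 = 3912
138 + 12 = 150;  865 + 150 = 1015;  3912 + 1015 = 4927
150 + 12 = 162;  1015 + 162 = 1177;  4927 + 1177 = 6104

6104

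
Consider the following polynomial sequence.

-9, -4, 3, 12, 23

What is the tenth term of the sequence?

108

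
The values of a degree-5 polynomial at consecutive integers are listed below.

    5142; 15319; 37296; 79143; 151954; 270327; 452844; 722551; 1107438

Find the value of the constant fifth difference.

480

D1: 10177, 21977, 41847, 72811, 118373, 182517, 269707, 384887
D2: 11800, 19870, 30964, 45562, 64144, 87190, 115180
D3: 8070, 11094, 14598, 18582, 23046, 27990
D4: 3024, 3504, 3984, 4464, 4944
D5: 480, 480, 480, 480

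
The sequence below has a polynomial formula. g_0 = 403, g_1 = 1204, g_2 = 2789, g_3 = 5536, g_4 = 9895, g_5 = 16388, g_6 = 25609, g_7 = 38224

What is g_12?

First differences: 801, 1585, 2747, 4359, 6493, 9221, 12615
Second differences: 784, 1162, 1612, 2134, 2728, 3394
Third differences: 378, 450, 522, 594, 666
Fourth differences: 72, 72, 72, 72
The fourth differences are constant (72).
666 + 72 = 738;  3394 + 738 = 4132;  12615 + 4132 = 16747;  38224 + 16747 = 54971
738 + 72 = 810;  4132 + 810 = 4942;  16747 + 4942 = 21689;  54971 + 21689 = 76660
810 + 72 = 882;  4942 + 882 = 5824;  21689 + 5824 = 27513;  76660 + 27513 = 104173
882 + 72 = 954;  5824 + 954 = 6778;  27513 + 6778 = 34291;  104173 + 34291 = 138464
954 + 72 = 1026;  6778 + 1026 = 7804;  34291 + 7804 = 42095;  138464 + 42095 = 180559

180559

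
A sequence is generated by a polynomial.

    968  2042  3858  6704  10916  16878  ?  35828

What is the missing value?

Using the first 6 terms:
Δ: 1074  1816  2846  4212  5962
Δ²: 742  1030  1366  1750
Δ³: 288  336  384
Δ⁴: 48  48
Constant fourth difference = 48.
Extend forward: 384 + 48 = 432;  1750 + 432 = 2182;  5962 + 2182 = 8144;  16878 + 8144 = 25022

25022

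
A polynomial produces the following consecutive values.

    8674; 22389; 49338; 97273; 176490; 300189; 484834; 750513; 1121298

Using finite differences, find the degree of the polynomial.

13715, 26949, 47935, 79217, 123699, 184645, 265679, 370785
13234, 20986, 31282, 44482, 60946, 81034, 105106
7752, 10296, 13200, 16464, 20088, 24072
2544, 2904, 3264, 3624, 3984
360, 360, 360, 360
The fifth differences are constant, so the polynomial has degree 5.

5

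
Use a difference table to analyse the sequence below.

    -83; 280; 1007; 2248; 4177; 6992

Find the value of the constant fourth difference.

24

Δ: 363, 727, 1241, 1929, 2815
Δ²: 364, 514, 688, 886
Δ³: 150, 174, 198
Δ⁴: 24, 24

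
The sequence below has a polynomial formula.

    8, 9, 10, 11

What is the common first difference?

1

First differences: 1, 1, 1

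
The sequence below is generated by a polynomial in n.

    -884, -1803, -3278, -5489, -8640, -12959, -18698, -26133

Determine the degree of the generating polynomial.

4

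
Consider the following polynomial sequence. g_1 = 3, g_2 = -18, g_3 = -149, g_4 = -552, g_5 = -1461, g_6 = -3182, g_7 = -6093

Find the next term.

-10644

-21  -131  -403  -909  -1721  -2911
-110  -272  -506  -812  -1190
-162  -234  -306  -378
-72  -72  -72
Constant fourth difference = -72, so extend:
-378 − 72 = -450;  -1190 − 450 = -1640;  -2911 − 1640 = -4551;  -6093 − 4551 = -10644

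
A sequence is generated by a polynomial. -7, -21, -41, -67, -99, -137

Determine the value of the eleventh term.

-417

Δ: -14, -20, -26, -32, -38
Δ²: -6, -6, -6, -6
The second differences are constant (-6).
-38 − 6 = -44;  -137 − 44 = -181
-44 − 6 = -50;  -181 − 50 = -231
-50 − 6 = -56;  -231 − 56 = -287
-56 − 6 = -62;  -287 − 62 = -349
-62 − 6 = -68;  -349 − 68 = -417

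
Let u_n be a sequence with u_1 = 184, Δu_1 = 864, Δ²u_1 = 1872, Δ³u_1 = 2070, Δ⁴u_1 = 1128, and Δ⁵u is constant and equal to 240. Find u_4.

10462

Build the table forward from the leading diagonal:
D5: 240  240  240  240
D4: 1128  1368  1608  1848
D3: 2070  3198  4566  6174
D2: 1872  3942  7140  11706
D1: 864  2736  6678  13818
u: 184  1048  3784  10462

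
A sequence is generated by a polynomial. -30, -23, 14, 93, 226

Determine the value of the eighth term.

D1: 7, 37, 79, 133
D2: 30, 42, 54
D3: 12, 12
The third differences are constant (12).
54 + 12 = 66;  133 + 66 = 199;  226 + 199 = 425
66 + 12 = 78;  199 + 78 = 277;  425 + 277 = 702
78 + 12 = 90;  277 + 90 = 367;  702 + 367 = 1069

1069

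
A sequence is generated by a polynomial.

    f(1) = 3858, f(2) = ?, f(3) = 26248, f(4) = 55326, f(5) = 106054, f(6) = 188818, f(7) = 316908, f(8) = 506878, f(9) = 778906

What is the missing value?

10978

Using the last 7 terms:
Δ: 29078, 50728, 82764, 128090, 189970, 272028
Δ²: 21650, 32036, 45326, 61880, 82058
Δ³: 10386, 13290, 16554, 20178
Δ⁴: 2904, 3264, 3624
Δ⁵: 360, 360
Constant fifth difference = 360.
Extend backward: 2904 − 360 = 2544;  10386 − 2544 = 7842;  21650 − 7842 = 13808;  29078 − 13808 = 15270;  26248 − 15270 = 10978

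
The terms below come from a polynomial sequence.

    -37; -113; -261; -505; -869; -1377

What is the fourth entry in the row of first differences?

Δ: -76, -148, -244, -364, -508
Δ²: -72, -96, -120, -144
Δ³: -24, -24, -24

-364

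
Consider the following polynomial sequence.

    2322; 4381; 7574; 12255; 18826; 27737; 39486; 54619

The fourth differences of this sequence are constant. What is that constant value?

D1: 2059, 3193, 4681, 6571, 8911, 11749, 15133
D2: 1134, 1488, 1890, 2340, 2838, 3384
D3: 354, 402, 450, 498, 546
D4: 48, 48, 48, 48

48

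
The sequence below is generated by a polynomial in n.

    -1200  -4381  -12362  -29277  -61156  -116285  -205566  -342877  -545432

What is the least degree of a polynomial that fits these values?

5

First differences: -3181, -7981, -16915, -31879, -55129, -89281, -137311, -202555
Second differences: -4800, -8934, -14964, -23250, -34152, -48030, -65244
Third differences: -4134, -6030, -8286, -10902, -13878, -17214
Fourth differences: -1896, -2256, -2616, -2976, -3336
Fifth differences: -360, -360, -360, -360
The fifth differences are constant, so the polynomial has degree 5.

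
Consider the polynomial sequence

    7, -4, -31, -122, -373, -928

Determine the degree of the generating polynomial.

4

-11, -27, -91, -251, -555
-16, -64, -160, -304
-48, -96, -144
-48, -48
The fourth differences are constant, so the polynomial has degree 4.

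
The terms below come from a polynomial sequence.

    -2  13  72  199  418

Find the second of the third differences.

Δ: 15, 59, 127, 219
Δ²: 44, 68, 92
Δ³: 24, 24

24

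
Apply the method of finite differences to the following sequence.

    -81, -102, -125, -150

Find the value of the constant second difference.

-2

First differences: -21, -23, -25
Second differences: -2, -2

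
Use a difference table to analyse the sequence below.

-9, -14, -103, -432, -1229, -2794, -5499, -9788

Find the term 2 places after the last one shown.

Δ: -5, -89, -329, -797, -1565, -2705, -4289
Δ²: -84, -240, -468, -768, -1140, -1584
Δ³: -156, -228, -300, -372, -444
Δ⁴: -72, -72, -72, -72
Fourth differences constant at -72.
-444 − 72 = -516;  -1584 − 516 = -2100;  -4289 − 2100 = -6389;  -9788 − 6389 = -16177
-516 − 72 = -588;  -2100 − 588 = -2688;  -6389 − 2688 = -9077;  -16177 − 9077 = -25254

-25254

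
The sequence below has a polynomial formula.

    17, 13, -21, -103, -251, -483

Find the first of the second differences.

-30

First differences: -4, -34, -82, -148, -232
Second differences: -30, -48, -66, -84
Third differences: -18, -18, -18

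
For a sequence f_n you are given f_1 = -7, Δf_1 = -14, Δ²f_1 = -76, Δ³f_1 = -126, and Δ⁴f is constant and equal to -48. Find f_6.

-2337

Build the table forward from the leading diagonal:
Δ⁴: -48  -48  -48  -48  -48  -48
Δ³: -126  -174  -222  -270  -318  -366
Δ²: -76  -202  -376  -598  -868  -1186
Δ: -14  -90  -292  -668  -1266  -2134
f: -7  -21  -111  -403  -1071  -2337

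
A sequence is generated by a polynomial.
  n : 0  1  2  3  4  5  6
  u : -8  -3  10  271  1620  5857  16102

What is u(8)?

75856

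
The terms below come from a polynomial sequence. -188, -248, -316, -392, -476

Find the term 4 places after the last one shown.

-892

D1: -60 , -68 , -76 , -84
D2: -8 , -8 , -8
The second differences are constant (-8).
-84 − 8 = -92;  -476 − 92 = -568
-92 − 8 = -100;  -568 − 100 = -668
-100 − 8 = -108;  -668 − 108 = -776
-108 − 8 = -116;  -776 − 116 = -892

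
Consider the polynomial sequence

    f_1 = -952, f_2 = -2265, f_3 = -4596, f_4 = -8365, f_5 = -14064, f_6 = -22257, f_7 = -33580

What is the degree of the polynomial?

4

Δ: -1313, -2331, -3769, -5699, -8193, -11323
Δ²: -1018, -1438, -1930, -2494, -3130
Δ³: -420, -492, -564, -636
Δ⁴: -72, -72, -72
The fourth differences are constant, so the polynomial has degree 4.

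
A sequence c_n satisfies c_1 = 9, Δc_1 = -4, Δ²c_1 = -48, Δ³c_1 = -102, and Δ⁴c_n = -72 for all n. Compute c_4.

-249

Build the table forward from the leading diagonal:
Fourth differences: -72, -72, -72, -72
Third differences: -102, -174, -246, -318
Second differences: -48, -150, -324, -570
First differences: -4, -52, -202, -526
c: 9, 5, -47, -249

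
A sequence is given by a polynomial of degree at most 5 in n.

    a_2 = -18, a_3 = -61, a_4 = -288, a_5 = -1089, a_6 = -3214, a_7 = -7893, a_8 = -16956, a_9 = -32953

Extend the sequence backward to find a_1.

Δ: -43  -227  -801  -2125  -4679  -9063  -15997
Δ²: -184  -574  -1324  -2554  -4384  -6934
Δ³: -390  -750  -1230  -1830  -2550
Δ⁴: -360  -480  -600  -720
Δ⁵: -120  -120  -120
The fifth differences are constant at -120.
Work back: -360 + 120 = -240;  -390 + 240 = -150;  -184 + 150 = -34;  -43 + 34 = -9;  -18 + 9 = -9

-9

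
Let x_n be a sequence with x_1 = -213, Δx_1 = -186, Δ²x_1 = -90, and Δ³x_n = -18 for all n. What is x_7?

-3039

Build the table forward from the leading diagonal:
Δ³: -18  -18  -18  -18  -18  -18  -18
Δ²: -90  -108  -126  -144  -162  -180  -198
Δ: -186  -276  -384  -510  -654  -816  -996
x: -213  -399  -675  -1059  -1569  -2223  -3039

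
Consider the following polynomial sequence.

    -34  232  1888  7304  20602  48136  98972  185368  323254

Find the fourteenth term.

Δ: 266, 1656, 5416, 13298, 27534, 50836, 86396, 137886
Δ²: 1390, 3760, 7882, 14236, 23302, 35560, 51490
Δ³: 2370, 4122, 6354, 9066, 12258, 15930
Δ⁴: 1752, 2232, 2712, 3192, 3672
Δ⁵: 480, 480, 480, 480
Fifth differences constant at 480.
3672 + 480 = 4152;  15930 + 4152 = 20082;  51490 + 20082 = 71572;  137886 + 71572 = 209458;  323254 + 209458 = 532712
4152 + 480 = 4632;  20082 + 4632 = 24714;  71572 + 24714 = 96286;  209458 + 96286 = 305744;  532712 + 305744 = 838456
4632 + 480 = 5112;  24714 + 5112 = 29826;  96286 + 29826 = 126112;  305744 + 126112 = 431856;  838456 + 431856 = 1270312
5112 + 480 = 5592;  29826 + 5592 = 35418;  126112 + 35418 = 161530;  431856 + 161530 = 593386;  1270312 + 593386 = 1863698
5592 + 480 = 6072;  35418 + 6072 = 41490;  161530 + 41490 = 203020;  593386 + 203020 = 796406;  1863698 + 796406 = 2660104

2660104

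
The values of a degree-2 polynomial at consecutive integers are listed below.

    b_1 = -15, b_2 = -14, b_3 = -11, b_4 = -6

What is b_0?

1  3  5
2  2
The second differences are constant at 2.
Work back: 1 − 2 = -1;  -15 + 1 = -14

-14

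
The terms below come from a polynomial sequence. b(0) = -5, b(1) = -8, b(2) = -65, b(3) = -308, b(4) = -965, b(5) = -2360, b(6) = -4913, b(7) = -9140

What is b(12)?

D1: -3 , -57 , -243 , -657 , -1395 , -2553 , -4227
D2: -54 , -186 , -414 , -738 , -1158 , -1674
D3: -132 , -228 , -324 , -420 , -516
D4: -96 , -96 , -96 , -96
The fourth differences are constant (-96).
-516 − 96 = -612;  -1674 − 612 = -2286;  -4227 − 2286 = -6513;  -9140 − 6513 = -15653
-612 − 96 = -708;  -2286 − 708 = -2994;  -6513 − 2994 = -9507;  -15653 − 9507 = -25160
-708 − 96 = -804;  -2994 − 804 = -3798;  -9507 − 3798 = -13305;  -25160 − 13305 = -38465
-804 − 96 = -900;  -3798 − 900 = -4698;  -13305 − 4698 = -18003;  -38465 − 18003 = -56468
-900 − 96 = -996;  -4698 − 996 = -5694;  -18003 − 5694 = -23697;  -56468 − 23697 = -80165

-80165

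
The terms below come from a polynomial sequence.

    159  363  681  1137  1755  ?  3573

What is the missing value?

2559

Using the first 5 terms:
Δ: 204, 318, 456, 618
Δ²: 114, 138, 162
Δ³: 24, 24
Constant third difference = 24.
Extend forward: 162 + 24 = 186;  618 + 186 = 804;  1755 + 804 = 2559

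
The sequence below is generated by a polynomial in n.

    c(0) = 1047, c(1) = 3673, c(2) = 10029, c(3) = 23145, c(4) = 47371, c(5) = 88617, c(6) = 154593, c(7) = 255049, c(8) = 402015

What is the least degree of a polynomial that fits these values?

D1: 2626, 6356, 13116, 24226, 41246, 65976, 100456, 146966
D2: 3730, 6760, 11110, 17020, 24730, 34480, 46510
D3: 3030, 4350, 5910, 7710, 9750, 12030
D4: 1320, 1560, 1800, 2040, 2280
D5: 240, 240, 240, 240
The fifth differences are constant, so the polynomial has degree 5.

5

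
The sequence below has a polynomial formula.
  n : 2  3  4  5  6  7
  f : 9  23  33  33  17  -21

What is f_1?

-3

First differences: 14, 10, 0, -16, -38
Second differences: -4, -10, -16, -22
Third differences: -6, -6, -6
The third differences are constant at -6.
Work back: -4 + 6 = 2;  14 − 2 = 12;  9 − 12 = -3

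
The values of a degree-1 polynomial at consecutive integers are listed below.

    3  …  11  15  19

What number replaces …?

7

Using the last 3 terms:
D1: 4  4
Constant first difference = 4.
Extend backward: 11 − 4 = 7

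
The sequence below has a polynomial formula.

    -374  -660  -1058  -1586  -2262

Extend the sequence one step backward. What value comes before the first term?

-182

First differences: -286  -398  -528  -676
Second differences: -112  -130  -148
Third differences: -18  -18
The third differences are constant at -18.
Work back: -112 + 18 = -94;  -286 + 94 = -192;  -374 + 192 = -182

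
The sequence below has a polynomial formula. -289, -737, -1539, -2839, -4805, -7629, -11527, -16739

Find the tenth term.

-32185

-448, -802, -1300, -1966, -2824, -3898, -5212
-354, -498, -666, -858, -1074, -1314
-144, -168, -192, -216, -240
-24, -24, -24, -24
Fourth differences constant at -24.
-240 − 24 = -264;  -1314 − 264 = -1578;  -5212 − 1578 = -6790;  -16739 − 6790 = -23529
-264 − 24 = -288;  -1578 − 288 = -1866;  -6790 − 1866 = -8656;  -23529 − 8656 = -32185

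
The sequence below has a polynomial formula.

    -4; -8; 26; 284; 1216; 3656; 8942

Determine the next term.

19036

-4, 34, 258, 932, 2440, 5286
38, 224, 674, 1508, 2846
186, 450, 834, 1338
264, 384, 504
120, 120
Fifth differences constant at 120.
504 + 120 = 624;  1338 + 624 = 1962;  2846 + 1962 = 4808;  5286 + 4808 = 10094;  8942 + 10094 = 19036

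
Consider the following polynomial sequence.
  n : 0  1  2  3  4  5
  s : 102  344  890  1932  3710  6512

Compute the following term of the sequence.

First differences: 242 , 546 , 1042 , 1778 , 2802
Second differences: 304 , 496 , 736 , 1024
Third differences: 192 , 240 , 288
Fourth differences: 48 , 48
The fourth differences are constant (48).
288 + 48 = 336;  1024 + 336 = 1360;  2802 + 1360 = 4162;  6512 + 4162 = 10674

10674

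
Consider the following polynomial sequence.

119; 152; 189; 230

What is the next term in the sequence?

275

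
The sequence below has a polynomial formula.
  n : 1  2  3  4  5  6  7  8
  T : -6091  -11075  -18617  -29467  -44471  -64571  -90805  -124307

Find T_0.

-3011

-4984  -7542  -10850  -15004  -20100  -26234  -33502
-2558  -3308  -4154  -5096  -6134  -7268
-750  -846  -942  -1038  -1134
-96  -96  -96  -96
The fourth differences are constant at -96.
Work back: -750 + 96 = -654;  -2558 + 654 = -1904;  -4984 + 1904 = -3080;  -6091 + 3080 = -3011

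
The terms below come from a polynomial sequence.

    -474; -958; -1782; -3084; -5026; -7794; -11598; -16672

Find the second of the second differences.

D1: -484, -824, -1302, -1942, -2768, -3804, -5074
D2: -340, -478, -640, -826, -1036, -1270
D3: -138, -162, -186, -210, -234
D4: -24, -24, -24, -24

-478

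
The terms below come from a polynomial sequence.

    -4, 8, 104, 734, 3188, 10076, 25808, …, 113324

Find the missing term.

57074

Using the first 7 terms:
12  96  630  2454  6888  15732
84  534  1824  4434  8844
450  1290  2610  4410
840  1320  1800
480  480
Constant fifth difference = 480.
Extend forward: 1800 + 480 = 2280;  4410 + 2280 = 6690;  8844 + 6690 = 15534;  15732 + 15534 = 31266;  25808 + 31266 = 57074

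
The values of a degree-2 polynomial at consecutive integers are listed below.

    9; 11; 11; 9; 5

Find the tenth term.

2, 0, -2, -4
-2, -2, -2
Constant second difference = -2, so extend:
-4 − 2 = -6;  5 − 6 = -1
-6 − 2 = -8;  -1 − 8 = -9
-8 − 2 = -10;  -9 − 10 = -19
-10 − 2 = -12;  -19 − 12 = -31
-12 − 2 = -14;  -31 − 14 = -45

-45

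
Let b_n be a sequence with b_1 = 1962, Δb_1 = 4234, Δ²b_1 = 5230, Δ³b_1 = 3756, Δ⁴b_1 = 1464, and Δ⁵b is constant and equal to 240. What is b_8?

Build the table forward from the leading diagonal:
Δ⁵: 240, 240, 240, 240, 240, 240, 240, 240
Δ⁴: 1464, 1704, 1944, 2184, 2424, 2664, 2904, 3144
Δ³: 3756, 5220, 6924, 8868, 11052, 13476, 16140, 19044
Δ²: 5230, 8986, 14206, 21130, 29998, 41050, 54526, 70666
Δ: 4234, 9464, 18450, 32656, 53786, 83784, 124834, 179360
b: 1962, 6196, 15660, 34110, 66766, 120552, 204336, 329170

329170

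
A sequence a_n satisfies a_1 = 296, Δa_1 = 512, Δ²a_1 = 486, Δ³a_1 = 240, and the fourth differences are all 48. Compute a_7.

16178

Build the table forward from the leading diagonal:
Δ⁴: 48  48  48  48  48  48  48
Δ³: 240  288  336  384  432  480  528
Δ²: 486  726  1014  1350  1734  2166  2646
Δ: 512  998  1724  2738  4088  5822  7988
a: 296  808  1806  3530  6268  10356  16178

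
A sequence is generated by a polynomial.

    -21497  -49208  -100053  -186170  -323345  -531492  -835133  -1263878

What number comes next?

Δ: -27711 , -50845 , -86117 , -137175 , -208147 , -303641 , -428745
Δ²: -23134 , -35272 , -51058 , -70972 , -95494 , -125104
Δ³: -12138 , -15786 , -19914 , -24522 , -29610
Δ⁴: -3648 , -4128 , -4608 , -5088
Δ⁵: -480 , -480 , -480
Fifth differences constant at -480.
-5088 − 480 = -5568;  -29610 − 5568 = -35178;  -125104 − 35178 = -160282;  -428745 − 160282 = -589027;  -1263878 − 589027 = -1852905

-1852905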